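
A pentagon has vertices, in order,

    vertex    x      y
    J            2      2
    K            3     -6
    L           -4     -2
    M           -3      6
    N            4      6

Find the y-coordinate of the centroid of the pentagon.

86/93

Apply the shoelace formula. First the cross-terms c_i = x_i·y_{i+1} − x_{i+1}·y_i:
  -18, -30, -30, -42, -4  ⇒  2A = -124, A = -62.
Then Σ (y_i + y_{i+1})·c_i = -344, so ȳ = -344 / (6·(-62)) = 86/93.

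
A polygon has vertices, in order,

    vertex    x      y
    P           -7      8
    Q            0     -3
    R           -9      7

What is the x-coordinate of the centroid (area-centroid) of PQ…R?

Apply the shoelace formula. First the cross-terms c_i = x_i·y_{i+1} − x_{i+1}·y_i:
  21, -27, -23  ⇒  2A = -29, A = -14.5.
Then Σ (x_i + x_{i+1})·c_i = 464, so x̄ = 464 / (6·(-14.5)) = -16/3.

-16/3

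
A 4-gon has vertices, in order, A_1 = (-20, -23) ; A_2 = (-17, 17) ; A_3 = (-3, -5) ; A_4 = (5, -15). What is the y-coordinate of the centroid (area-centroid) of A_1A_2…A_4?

-1699/235

Apply the shoelace formula. First the cross-terms c_i = x_i·y_{i+1} − x_{i+1}·y_i:
  -731, 136, 70, -415  ⇒  2A = -940, A = -470.
Then Σ (y_i + y_{i+1})·c_i = 20388, so ȳ = 20388 / (6·(-470)) = -1699/235.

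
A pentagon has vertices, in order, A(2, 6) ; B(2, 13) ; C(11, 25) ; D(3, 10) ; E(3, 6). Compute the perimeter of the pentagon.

44

|AB| = √((0)² + (7)²) = √49 = 7
|BC| = √((9)² + (12)²) = √225 = 15
|CD| = √((-8)² + (-15)²) = √289 = 17
|DE| = √((0)² + (-4)²) = √16 = 4
|EA| = √((-1)² + (0)²) = √1 = 1
Perimeter = 7 + 15 + 17 + 4 + 1 = 44.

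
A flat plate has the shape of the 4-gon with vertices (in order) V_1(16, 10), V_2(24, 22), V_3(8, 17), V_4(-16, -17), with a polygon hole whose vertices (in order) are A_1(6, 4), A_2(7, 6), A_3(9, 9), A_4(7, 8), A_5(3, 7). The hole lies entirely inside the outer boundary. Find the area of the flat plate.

Outer boundary:
Σ = (112) + (232) + (136) + (112) = 592
Area = |Σ|/2 = 296.
Hole:
Apply the surveyor's formula: 2A = Σ (x_i·y_{i+1} − x_{i+1}·y_i), indices taken mod 5.
Σ = (8) + (9) + (9) + (25) + (-30) = 21
Area = |Σ|/2 = 10.5.
Net area = 296 − 10.5 = 285.5.

285.5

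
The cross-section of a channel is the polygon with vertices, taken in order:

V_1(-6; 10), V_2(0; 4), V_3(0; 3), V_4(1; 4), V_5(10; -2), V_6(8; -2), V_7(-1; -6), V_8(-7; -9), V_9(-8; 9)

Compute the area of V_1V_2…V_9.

158.5

Apply Gauss's area formula: 2A = Σ (x_i·y_{i+1} − x_{i+1}·y_i), indices taken mod 9.
Σ = (-24) + (0) + (-3) + (-42) + (-4) + (-50) + (-33) + (-135) + (-26) = -317
Area = |Σ|/2 = 158.5.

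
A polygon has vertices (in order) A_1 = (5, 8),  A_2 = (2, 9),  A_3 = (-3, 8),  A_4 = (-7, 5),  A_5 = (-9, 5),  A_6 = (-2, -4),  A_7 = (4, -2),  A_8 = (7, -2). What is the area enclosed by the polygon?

130.5

Apply Gauss's area formula: 2A = Σ (x_i·y_{i+1} − x_{i+1}·y_i), indices taken mod 8.
A_1→A_2: (5)(9) − (2)(8) = 29
A_2→A_3: (2)(8) − (-3)(9) = 43
A_3→A_4: (-3)(5) − (-7)(8) = 41
A_4→A_5: (-7)(5) − (-9)(5) = 10
A_5→A_6: (-9)(-4) − (-2)(5) = 46
A_6→A_7: (-2)(-2) − (4)(-4) = 20
A_7→A_8: (4)(-2) − (7)(-2) = 6
A_8→A_1: (7)(8) − (5)(-2) = 66
Σ = 261
Area = |Σ|/2 = 130.5.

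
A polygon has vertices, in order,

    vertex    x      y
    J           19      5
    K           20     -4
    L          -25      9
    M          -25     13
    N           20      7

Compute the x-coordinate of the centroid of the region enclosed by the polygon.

Apply the surveyor's formula. First the cross-terms c_i = x_i·y_{i+1} − x_{i+1}·y_i:
  -176, 80, -100, -435, -33  ⇒  2A = -664, A = -332.
Then Σ (x_i + x_{i+1})·c_i = -1376, so x̄ = -1376 / (6·(-332)) = 172/249.

172/249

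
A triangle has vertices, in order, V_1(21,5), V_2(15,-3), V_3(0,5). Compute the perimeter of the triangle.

48

|V_1V_2| = √((-6)² + (-8)²) = √100 = 10
|V_2V_3| = √((-15)² + (8)²) = √289 = 17
|V_3V_1| = √((21)² + (0)²) = √441 = 21
Perimeter = 10 + 17 + 21 = 48.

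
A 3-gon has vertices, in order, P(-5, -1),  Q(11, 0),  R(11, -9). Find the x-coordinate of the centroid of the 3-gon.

17/3

Apply the surveyor's formula. First the cross-terms c_i = x_i·y_{i+1} − x_{i+1}·y_i:
  11, -99, -56  ⇒  2A = -144, A = -72.
Then Σ (x_i + x_{i+1})·c_i = -2448, so x̄ = -2448 / (6·(-72)) = 17/3.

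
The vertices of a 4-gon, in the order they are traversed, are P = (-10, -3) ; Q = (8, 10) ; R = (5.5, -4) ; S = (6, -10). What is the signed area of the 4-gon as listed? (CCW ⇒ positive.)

P→Q: (-10)(10) − (8)(-3) = -76
Q→R: (8)(-4) − (5.5)(10) = -87
R→S: (5.5)(-10) − (6)(-4) = -31
S→P: (6)(-3) − (-10)(-10) = -118
Σ = -312
Signed area = Σ/2 = -156 (negative ⇒ clockwise traversal).

-156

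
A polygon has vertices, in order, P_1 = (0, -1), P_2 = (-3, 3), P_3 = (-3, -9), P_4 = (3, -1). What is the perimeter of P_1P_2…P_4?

30

|P_1P_2| = √((-3)² + (4)²) = √25 = 5
|P_2P_3| = √((0)² + (-12)²) = √144 = 12
|P_3P_4| = √((6)² + (8)²) = √100 = 10
|P_4P_1| = √((-3)² + (0)²) = √9 = 3
Perimeter = 5 + 12 + 10 + 3 = 30.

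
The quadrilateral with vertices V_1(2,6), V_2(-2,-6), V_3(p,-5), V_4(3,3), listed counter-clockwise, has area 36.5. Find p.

4

Write out the shoelace sum; only the two edges meeting at V_3 involve p:
2·Area = [((-2)·(-5) − p·(-6)) + (p·3 − 3·(-5))] + 12
       = 9·p + 37 = 73
⇒ p = 4.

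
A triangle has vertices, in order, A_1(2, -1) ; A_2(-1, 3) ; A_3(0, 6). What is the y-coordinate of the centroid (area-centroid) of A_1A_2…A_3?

Apply the shoelace formula. First the cross-terms c_i = x_i·y_{i+1} − x_{i+1}·y_i:
  5, -6, -12  ⇒  2A = -13, A = -6.5.
Then Σ (y_i + y_{i+1})·c_i = -104, so ȳ = -104 / (6·(-6.5)) = 8/3.

8/3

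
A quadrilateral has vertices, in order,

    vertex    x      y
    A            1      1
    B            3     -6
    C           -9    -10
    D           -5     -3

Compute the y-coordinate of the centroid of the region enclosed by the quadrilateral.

Apply the shoelace (surveyor's) formula. First the cross-terms c_i = x_i·y_{i+1} − x_{i+1}·y_i:
  -9, -84, -23, -2  ⇒  2A = -118, A = -59.
Then Σ (y_i + y_{i+1})·c_i = 1692, so ȳ = 1692 / (6·(-59)) = -282/59.

-282/59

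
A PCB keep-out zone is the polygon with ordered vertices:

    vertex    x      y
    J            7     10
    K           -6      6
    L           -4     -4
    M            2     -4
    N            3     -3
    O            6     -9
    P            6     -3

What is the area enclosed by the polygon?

144

J→K: (7)(6) − (-6)(10) = 102
K→L: (-6)(-4) − (-4)(6) = 48
L→M: (-4)(-4) − (2)(-4) = 24
M→N: (2)(-3) − (3)(-4) = 6
N→O: (3)(-9) − (6)(-3) = -9
O→P: (6)(-3) − (6)(-9) = 36
P→J: (6)(10) − (7)(-3) = 81
Σ = 288
Area = |Σ|/2 = 144.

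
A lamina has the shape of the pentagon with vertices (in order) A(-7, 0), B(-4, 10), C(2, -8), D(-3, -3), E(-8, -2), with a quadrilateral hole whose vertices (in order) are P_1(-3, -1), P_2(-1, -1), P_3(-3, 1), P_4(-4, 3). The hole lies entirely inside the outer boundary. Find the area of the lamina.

Outer boundary:
Apply Gauss's area formula: 2A = Σ (x_i·y_{i+1} − x_{i+1}·y_i), indices taken mod 5.
Cross-terms: -70, 12, -30, -18, -14  ⇒  Σ = -120
Area = |Σ|/2 = 60.
Hole:
Σ = (2) + (-4) + (-5) + (13) = 6
Area = |Σ|/2 = 3.
Net area = 60 − 3 = 57.

57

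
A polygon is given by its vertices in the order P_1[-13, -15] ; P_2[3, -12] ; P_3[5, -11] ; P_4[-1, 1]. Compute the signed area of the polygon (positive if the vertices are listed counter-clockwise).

125

Σ = (201) + (27) + (-6) + (28) = 250
Signed area = Σ/2 = 125 (positive ⇒ counter-clockwise traversal).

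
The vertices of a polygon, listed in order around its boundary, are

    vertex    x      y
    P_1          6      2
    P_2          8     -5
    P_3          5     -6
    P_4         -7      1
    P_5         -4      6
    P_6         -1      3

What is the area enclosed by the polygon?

Cross-terms: -46, -23, -37, -38, -6, -20  ⇒  Σ = -170
Area = |Σ|/2 = 85.

85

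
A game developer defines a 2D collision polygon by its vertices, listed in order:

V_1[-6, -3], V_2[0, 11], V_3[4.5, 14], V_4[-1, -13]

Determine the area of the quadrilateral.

V_1→V_2: (-6)(11) − (0)(-3) = -66
V_2→V_3: (0)(14) − (4.5)(11) = -49.5
V_3→V_4: (4.5)(-13) − (-1)(14) = -44.5
V_4→V_1: (-1)(-3) − (-6)(-13) = -75
Σ = -235
Area = |Σ|/2 = 117.5.

117.5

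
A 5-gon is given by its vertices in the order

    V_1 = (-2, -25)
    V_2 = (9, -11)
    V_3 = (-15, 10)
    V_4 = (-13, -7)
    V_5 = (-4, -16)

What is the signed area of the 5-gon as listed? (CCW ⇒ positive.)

Apply Gauss's area formula: 2A = Σ (x_i·y_{i+1} − x_{i+1}·y_i), indices taken mod 5.
Cross-terms: 247, -75, 235, 180, 68  ⇒  Σ = 655
Signed area = Σ/2 = 327.5 (positive ⇒ counter-clockwise traversal).

327.5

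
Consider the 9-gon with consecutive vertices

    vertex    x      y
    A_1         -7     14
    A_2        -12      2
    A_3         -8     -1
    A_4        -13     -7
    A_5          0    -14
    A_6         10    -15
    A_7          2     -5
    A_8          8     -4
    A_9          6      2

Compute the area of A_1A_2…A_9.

348.5

Apply the shoelace formula: 2A = Σ (x_i·y_{i+1} − x_{i+1}·y_i), indices taken mod 9.
Σ = (154) + (28) + (43) + (182) + (140) + (-20) + (32) + (40) + (98) = 697
Area = |Σ|/2 = 348.5.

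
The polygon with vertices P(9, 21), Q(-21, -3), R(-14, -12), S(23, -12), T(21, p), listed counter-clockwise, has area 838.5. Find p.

The doubled signed area Σ (x_i y_{i+1} − x_{i+1} y_i) is linear in p.
With p=0 it equals 1761; the coefficient of p is 14 (from the two edges through T).
So 14·p + 1761 = 2·838.5 = 1677 ⇒ p = -6.

-6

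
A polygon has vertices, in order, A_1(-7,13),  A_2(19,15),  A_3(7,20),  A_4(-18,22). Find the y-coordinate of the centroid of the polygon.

Apply the surveyor's formula. First the cross-terms c_i = x_i·y_{i+1} − x_{i+1}·y_i:
  -352, 275, 514, -80  ⇒  2A = 357, A = 178.5.
Then Σ (y_i + y_{i+1})·c_i = 18557, so ȳ = 18557 / (6·178.5) = 2651/153.

2651/153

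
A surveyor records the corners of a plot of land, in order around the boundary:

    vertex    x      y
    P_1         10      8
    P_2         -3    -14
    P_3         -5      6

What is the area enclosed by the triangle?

152

Apply Gauss's area formula: 2A = Σ (x_i·y_{i+1} − x_{i+1}·y_i), indices taken mod 3.
Cross-terms: -116, -88, -100  ⇒  Σ = -304
Area = |Σ|/2 = 152.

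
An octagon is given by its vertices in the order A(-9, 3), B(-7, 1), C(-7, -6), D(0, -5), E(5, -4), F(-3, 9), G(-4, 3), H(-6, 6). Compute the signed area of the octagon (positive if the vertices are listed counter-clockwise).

A→B: (-9)(1) − (-7)(3) = 12
B→C: (-7)(-6) − (-7)(1) = 49
C→D: (-7)(-5) − (0)(-6) = 35
D→E: (0)(-4) − (5)(-5) = 25
E→F: (5)(9) − (-3)(-4) = 33
F→G: (-3)(3) − (-4)(9) = 27
G→H: (-4)(6) − (-6)(3) = -6
H→A: (-6)(3) − (-9)(6) = 36
Σ = 211
Signed area = Σ/2 = 105.5 (positive ⇒ counter-clockwise traversal).

105.5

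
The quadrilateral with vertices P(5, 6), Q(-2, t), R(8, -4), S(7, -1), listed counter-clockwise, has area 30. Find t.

9

The doubled signed area Σ (x_i y_{i+1} − x_{i+1} y_i) is linear in t.
With t=0 it equals 87; the coefficient of t is -3 (from the two edges through Q).
So -3·t + 87 = 2·30 = 60 ⇒ t = 9.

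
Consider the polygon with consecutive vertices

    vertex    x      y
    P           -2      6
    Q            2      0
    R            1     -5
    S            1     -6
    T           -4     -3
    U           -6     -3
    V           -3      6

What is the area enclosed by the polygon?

Cross-terms: -12, -10, -1, -27, -6, -45, -6  ⇒  Σ = -107
Area = |Σ|/2 = 53.5.

53.5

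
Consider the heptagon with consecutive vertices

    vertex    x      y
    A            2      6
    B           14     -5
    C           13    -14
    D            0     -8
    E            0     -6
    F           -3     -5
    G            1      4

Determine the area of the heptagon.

Apply the surveyor's formula: 2A = Σ (x_i·y_{i+1} − x_{i+1}·y_i), indices taken mod 7.
Σ = (-94) + (-131) + (-104) + (0) + (-18) + (-7) + (-2) = -356
Area = |Σ|/2 = 178.

178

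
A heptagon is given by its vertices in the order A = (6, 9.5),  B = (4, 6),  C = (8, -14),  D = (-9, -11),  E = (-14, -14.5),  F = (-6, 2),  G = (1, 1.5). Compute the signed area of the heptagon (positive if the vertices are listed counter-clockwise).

Apply the surveyor's formula: 2A = Σ (x_i·y_{i+1} − x_{i+1}·y_i), indices taken mod 7.
Σ = (-2) + (-104) + (-214) + (-23.5) + (-115) + (-11) + (0.5) = -469
Signed area = Σ/2 = -234.5 (negative ⇒ clockwise traversal).

-234.5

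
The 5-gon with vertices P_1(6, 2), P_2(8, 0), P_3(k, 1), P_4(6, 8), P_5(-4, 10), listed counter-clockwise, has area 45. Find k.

The doubled signed area Σ (x_i y_{i+1} − x_{i+1} y_i) is linear in k.
With k=0 it equals 10; the coefficient of k is 8 (from the two edges through P_3).
So 8·k + 10 = 2·45 = 90 ⇒ k = 10.

10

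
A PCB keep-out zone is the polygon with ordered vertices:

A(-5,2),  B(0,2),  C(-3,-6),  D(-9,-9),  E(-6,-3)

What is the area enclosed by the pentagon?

42.5

Σ = (-10) + (6) + (-27) + (-27) + (-27) = -85
Area = |Σ|/2 = 42.5.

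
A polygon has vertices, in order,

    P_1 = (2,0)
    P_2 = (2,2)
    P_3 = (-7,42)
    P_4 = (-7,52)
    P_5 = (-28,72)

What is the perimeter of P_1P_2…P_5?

160

|P_1P_2| = √((0)² + (2)²) = √4 = 2
|P_2P_3| = √((-9)² + (40)²) = √1681 = 41
|P_3P_4| = √((0)² + (10)²) = √100 = 10
|P_4P_5| = √((-21)² + (20)²) = √841 = 29
|P_5P_1| = √((30)² + (-72)²) = √6084 = 78
Perimeter = 2 + 41 + 10 + 29 + 78 = 160.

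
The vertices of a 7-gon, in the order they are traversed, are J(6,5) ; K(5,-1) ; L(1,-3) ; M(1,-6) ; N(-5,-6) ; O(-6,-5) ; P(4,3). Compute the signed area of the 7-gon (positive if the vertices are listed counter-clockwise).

-45.5

Apply the shoelace (surveyor's) formula: 2A = Σ (x_i·y_{i+1} − x_{i+1}·y_i), indices taken mod 7.
Σ = (-31) + (-14) + (-3) + (-36) + (-11) + (2) + (2) = -91
Signed area = Σ/2 = -45.5 (negative ⇒ clockwise traversal).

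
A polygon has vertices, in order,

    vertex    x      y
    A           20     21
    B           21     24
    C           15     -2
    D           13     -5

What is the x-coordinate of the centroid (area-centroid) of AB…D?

Apply the surveyor's formula. First the cross-terms c_i = x_i·y_{i+1} − x_{i+1}·y_i:
  39, -402, -49, 373  ⇒  2A = -39, A = -19.5.
Then Σ (x_i + x_{i+1})·c_i = -1936, so x̄ = -1936 / (6·(-19.5)) = 1936/117.

1936/117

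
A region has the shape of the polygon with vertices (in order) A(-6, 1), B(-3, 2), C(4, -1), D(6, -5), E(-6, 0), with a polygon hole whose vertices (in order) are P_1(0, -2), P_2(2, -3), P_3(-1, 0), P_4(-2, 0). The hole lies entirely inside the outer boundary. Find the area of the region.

Outer boundary:
Σ = (-9) + (-5) + (-14) + (-30) + (-6) = -64
Area = |Σ|/2 = 32.
Hole:
Apply the shoelace (surveyor's) formula: 2A = Σ (x_i·y_{i+1} − x_{i+1}·y_i), indices taken mod 4.
Cross-terms: 4, -3, 0, 4  ⇒  Σ = 5
Area = |Σ|/2 = 2.5.
Net area = 32 − 2.5 = 29.5.

29.5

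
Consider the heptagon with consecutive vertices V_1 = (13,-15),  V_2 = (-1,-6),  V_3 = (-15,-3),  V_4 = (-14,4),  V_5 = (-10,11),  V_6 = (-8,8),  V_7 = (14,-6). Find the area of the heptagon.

Apply the surveyor's formula: 2A = Σ (x_i·y_{i+1} − x_{i+1}·y_i), indices taken mod 7.
V_1→V_2: (13)(-6) − (-1)(-15) = -93
V_2→V_3: (-1)(-3) − (-15)(-6) = -87
V_3→V_4: (-15)(4) − (-14)(-3) = -102
V_4→V_5: (-14)(11) − (-10)(4) = -114
V_5→V_6: (-10)(8) − (-8)(11) = 8
V_6→V_7: (-8)(-6) − (14)(8) = -64
V_7→V_1: (14)(-15) − (13)(-6) = -132
Σ = -584
Area = |Σ|/2 = 292.

292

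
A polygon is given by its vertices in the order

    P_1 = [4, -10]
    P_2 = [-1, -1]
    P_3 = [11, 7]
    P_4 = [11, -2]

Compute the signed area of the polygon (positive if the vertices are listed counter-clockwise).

Apply the shoelace (surveyor's) formula: 2A = Σ (x_i·y_{i+1} − x_{i+1}·y_i), indices taken mod 4.
Σ = (-14) + (4) + (-99) + (-102) = -211
Signed area = Σ/2 = -105.5 (negative ⇒ clockwise traversal).

-105.5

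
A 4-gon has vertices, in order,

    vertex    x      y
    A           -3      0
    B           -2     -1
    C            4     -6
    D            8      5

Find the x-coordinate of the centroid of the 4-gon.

454/153

Apply Gauss's area formula. First the cross-terms c_i = x_i·y_{i+1} − x_{i+1}·y_i:
  3, 16, 68, 15  ⇒  2A = 102, A = 51.
Then Σ (x_i + x_{i+1})·c_i = 908, so x̄ = 908 / (6·51) = 454/153.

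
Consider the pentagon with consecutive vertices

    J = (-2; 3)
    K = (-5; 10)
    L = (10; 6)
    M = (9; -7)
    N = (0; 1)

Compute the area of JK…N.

Cross-terms: -5, -130, -124, 9, 2  ⇒  Σ = -248
Area = |Σ|/2 = 124.

124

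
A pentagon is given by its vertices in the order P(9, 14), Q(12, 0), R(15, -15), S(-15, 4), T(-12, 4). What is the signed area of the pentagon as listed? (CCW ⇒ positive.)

Apply Gauss's area formula: 2A = Σ (x_i·y_{i+1} − x_{i+1}·y_i), indices taken mod 5.
Cross-terms: -168, -180, -165, -12, -204  ⇒  Σ = -729
Signed area = Σ/2 = -364.5 (negative ⇒ clockwise traversal).

-364.5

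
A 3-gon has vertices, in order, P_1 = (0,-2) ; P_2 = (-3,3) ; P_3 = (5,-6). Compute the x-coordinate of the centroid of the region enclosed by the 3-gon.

2/3

Apply the surveyor's formula. First the cross-terms c_i = x_i·y_{i+1} − x_{i+1}·y_i:
  -6, 3, -10  ⇒  2A = -13, A = -6.5.
Then Σ (x_i + x_{i+1})·c_i = -26, so x̄ = -26 / (6·(-6.5)) = 2/3.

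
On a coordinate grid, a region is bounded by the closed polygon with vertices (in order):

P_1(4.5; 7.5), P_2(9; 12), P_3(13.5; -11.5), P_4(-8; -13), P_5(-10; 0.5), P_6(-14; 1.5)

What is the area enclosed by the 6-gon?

400.125

Apply the shoelace (surveyor's) formula: 2A = Σ (x_i·y_{i+1} − x_{i+1}·y_i), indices taken mod 6.
Cross-terms: -13.5, -265.5, -267.5, -134, -8, -111.75  ⇒  Σ = -800.25
Area = |Σ|/2 = 400.125.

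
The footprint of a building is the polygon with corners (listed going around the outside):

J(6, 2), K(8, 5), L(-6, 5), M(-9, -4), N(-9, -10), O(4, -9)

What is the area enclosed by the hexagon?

Apply Gauss's area formula: 2A = Σ (x_i·y_{i+1} − x_{i+1}·y_i), indices taken mod 6.
Cross-terms: 14, 70, 69, 54, 121, 62  ⇒  Σ = 390
Area = |Σ|/2 = 195.

195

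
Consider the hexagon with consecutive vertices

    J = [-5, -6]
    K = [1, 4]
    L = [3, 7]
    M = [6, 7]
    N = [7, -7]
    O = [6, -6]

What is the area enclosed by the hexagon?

98.5

Apply the surveyor's formula: 2A = Σ (x_i·y_{i+1} − x_{i+1}·y_i), indices taken mod 6.
Cross-terms: -14, -5, -21, -91, 0, -66  ⇒  Σ = -197
Area = |Σ|/2 = 98.5.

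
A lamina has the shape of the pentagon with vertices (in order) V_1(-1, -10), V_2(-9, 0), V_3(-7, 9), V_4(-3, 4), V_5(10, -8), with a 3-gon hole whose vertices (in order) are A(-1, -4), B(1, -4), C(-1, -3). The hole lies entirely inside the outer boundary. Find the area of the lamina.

Outer boundary:
V_1→V_2: (-1)(0) − (-9)(-10) = -90
V_2→V_3: (-9)(9) − (-7)(0) = -81
V_3→V_4: (-7)(4) − (-3)(9) = -1
V_4→V_5: (-3)(-8) − (10)(4) = -16
V_5→V_1: (10)(-10) − (-1)(-8) = -108
Σ = -296
Area = |Σ|/2 = 148.
Hole:
Apply the shoelace formula: 2A = Σ (x_i·y_{i+1} − x_{i+1}·y_i), indices taken mod 3.
Cross-terms: 8, -7, 1  ⇒  Σ = 2
Area = |Σ|/2 = 1.
Net area = 148 − 1 = 147.

147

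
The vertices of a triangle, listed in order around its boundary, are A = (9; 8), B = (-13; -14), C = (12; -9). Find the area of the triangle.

220

Σ = (-22) + (285) + (177) = 440
Area = |Σ|/2 = 220.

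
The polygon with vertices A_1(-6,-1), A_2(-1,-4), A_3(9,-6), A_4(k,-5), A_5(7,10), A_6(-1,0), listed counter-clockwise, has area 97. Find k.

The doubled signed area Σ (x_i y_{i+1} − x_{i+1} y_i) is linear in k.
With k=0 it equals 66; the coefficient of k is 16 (from the two edges through A_4).
So 16·k + 66 = 2·97 = 194 ⇒ k = 8.

8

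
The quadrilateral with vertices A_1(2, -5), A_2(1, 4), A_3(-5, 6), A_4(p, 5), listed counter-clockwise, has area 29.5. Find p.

-5

Write out the shoelace sum; only the two edges meeting at A_4 involve p:
2·Area = [((-5)·5 − p·6) + (p·(-5) − 2·5)] + 39
       = -11·p + 4 = 59
⇒ p = -5.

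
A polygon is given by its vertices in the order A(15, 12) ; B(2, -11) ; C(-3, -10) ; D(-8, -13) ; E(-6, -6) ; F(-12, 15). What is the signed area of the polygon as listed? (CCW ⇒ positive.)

-422

Apply the surveyor's formula: 2A = Σ (x_i·y_{i+1} − x_{i+1}·y_i), indices taken mod 6.
Σ = (-189) + (-53) + (-41) + (-30) + (-162) + (-369) = -844
Signed area = Σ/2 = -422 (negative ⇒ clockwise traversal).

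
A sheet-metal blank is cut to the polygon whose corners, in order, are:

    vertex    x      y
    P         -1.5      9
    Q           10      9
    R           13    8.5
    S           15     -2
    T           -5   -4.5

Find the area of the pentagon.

209.125

Cross-terms: -103.5, -32, -153.5, -77.5, -51.75  ⇒  Σ = -418.25
Area = |Σ|/2 = 209.125.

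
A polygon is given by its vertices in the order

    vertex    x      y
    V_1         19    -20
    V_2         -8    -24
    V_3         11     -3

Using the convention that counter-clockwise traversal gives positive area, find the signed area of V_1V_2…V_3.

-245.5

Σ = (-616) + (288) + (-163) = -491
Signed area = Σ/2 = -245.5 (negative ⇒ clockwise traversal).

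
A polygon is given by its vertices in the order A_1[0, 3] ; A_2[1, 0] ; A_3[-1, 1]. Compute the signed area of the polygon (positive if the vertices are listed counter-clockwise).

Apply Gauss's area formula: 2A = Σ (x_i·y_{i+1} − x_{i+1}·y_i), indices taken mod 3.
Σ = (-3) + (1) + (-3) = -5
Signed area = Σ/2 = -2.5 (negative ⇒ clockwise traversal).

-2.5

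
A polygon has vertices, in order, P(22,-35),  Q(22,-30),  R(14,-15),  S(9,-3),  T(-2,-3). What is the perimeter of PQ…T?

86

|PQ| = √((0)² + (5)²) = √25 = 5
|QR| = √((-8)² + (15)²) = √289 = 17
|RS| = √((-5)² + (12)²) = √169 = 13
|ST| = √((-11)² + (0)²) = √121 = 11
|TP| = √((24)² + (-32)²) = √1600 = 40
Perimeter = 5 + 17 + 13 + 11 + 40 = 86.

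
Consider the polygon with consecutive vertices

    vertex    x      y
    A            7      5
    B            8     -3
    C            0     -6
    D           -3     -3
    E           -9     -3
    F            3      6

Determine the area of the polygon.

108.5

Apply Gauss's area formula: 2A = Σ (x_i·y_{i+1} − x_{i+1}·y_i), indices taken mod 6.
Cross-terms: -61, -48, -18, -18, -45, -27  ⇒  Σ = -217
Area = |Σ|/2 = 108.5.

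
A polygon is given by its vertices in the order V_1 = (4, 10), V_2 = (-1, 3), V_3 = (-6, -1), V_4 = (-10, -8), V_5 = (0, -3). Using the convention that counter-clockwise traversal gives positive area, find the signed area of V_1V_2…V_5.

60.5

Apply Gauss's area formula: 2A = Σ (x_i·y_{i+1} − x_{i+1}·y_i), indices taken mod 5.
Σ = (22) + (19) + (38) + (30) + (12) = 121
Signed area = Σ/2 = 60.5 (positive ⇒ counter-clockwise traversal).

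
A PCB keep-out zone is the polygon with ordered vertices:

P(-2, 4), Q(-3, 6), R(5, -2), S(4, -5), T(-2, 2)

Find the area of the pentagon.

23.5

Apply the shoelace formula: 2A = Σ (x_i·y_{i+1} − x_{i+1}·y_i), indices taken mod 5.
Cross-terms: 0, -24, -17, -2, -4  ⇒  Σ = -47
Area = |Σ|/2 = 23.5.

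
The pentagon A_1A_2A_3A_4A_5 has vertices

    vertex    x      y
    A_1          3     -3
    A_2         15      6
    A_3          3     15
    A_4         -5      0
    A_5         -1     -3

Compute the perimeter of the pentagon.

56

|A_1A_2| = √((12)² + (9)²) = √225 = 15
|A_2A_3| = √((-12)² + (9)²) = √225 = 15
|A_3A_4| = √((-8)² + (-15)²) = √289 = 17
|A_4A_5| = √((4)² + (-3)²) = √25 = 5
|A_5A_1| = √((4)² + (0)²) = √16 = 4
Perimeter = 15 + 15 + 17 + 5 + 4 = 56.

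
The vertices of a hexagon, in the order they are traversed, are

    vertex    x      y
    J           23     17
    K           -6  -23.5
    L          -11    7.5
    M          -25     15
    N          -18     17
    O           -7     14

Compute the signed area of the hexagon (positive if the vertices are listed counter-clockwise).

Apply the shoelace (surveyor's) formula: 2A = Σ (x_i·y_{i+1} − x_{i+1}·y_i), indices taken mod 6.
Σ = (-438.5) + (-303.5) + (22.5) + (-155) + (-133) + (-441) = -1448.5
Signed area = Σ/2 = -724.25 (negative ⇒ clockwise traversal).

-724.25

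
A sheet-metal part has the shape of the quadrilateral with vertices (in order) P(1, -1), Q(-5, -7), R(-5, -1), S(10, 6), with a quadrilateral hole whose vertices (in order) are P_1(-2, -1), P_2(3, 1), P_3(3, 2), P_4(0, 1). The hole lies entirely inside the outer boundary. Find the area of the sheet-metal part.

Outer boundary:
P→Q: (1)(-7) − (-5)(-1) = -12
Q→R: (-5)(-1) − (-5)(-7) = -30
R→S: (-5)(6) − (10)(-1) = -20
S→P: (10)(-1) − (1)(6) = -16
Σ = -78
Area = |Σ|/2 = 39.
Hole:
Apply the shoelace formula: 2A = Σ (x_i·y_{i+1} − x_{i+1}·y_i), indices taken mod 4.
Cross-terms: 1, 3, 3, 2  ⇒  Σ = 9
Area = |Σ|/2 = 4.5.
Net area = 39 − 4.5 = 34.5.

34.5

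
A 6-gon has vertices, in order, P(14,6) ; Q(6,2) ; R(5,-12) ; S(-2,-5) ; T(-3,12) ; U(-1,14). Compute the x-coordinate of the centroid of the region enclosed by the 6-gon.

Apply the shoelace (surveyor's) formula. First the cross-terms c_i = x_i·y_{i+1} − x_{i+1}·y_i:
  -8, -82, -49, -39, -30, -202  ⇒  2A = -410, A = -205.
Then Σ (x_i + x_{i+1})·c_i = -3520, so x̄ = -3520 / (6·(-205)) = 352/123.

352/123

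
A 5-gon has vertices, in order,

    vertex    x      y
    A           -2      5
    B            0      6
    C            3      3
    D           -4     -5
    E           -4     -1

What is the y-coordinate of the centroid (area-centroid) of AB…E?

280/213

Apply the shoelace (surveyor's) formula. First the cross-terms c_i = x_i·y_{i+1} − x_{i+1}·y_i:
  -12, -18, -3, -16, -22  ⇒  2A = -71, A = -35.5.
Then Σ (y_i + y_{i+1})·c_i = -280, so ȳ = -280 / (6·(-35.5)) = 280/213.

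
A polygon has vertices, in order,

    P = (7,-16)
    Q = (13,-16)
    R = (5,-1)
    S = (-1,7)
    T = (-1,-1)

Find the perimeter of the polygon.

|PQ| = √((6)² + (0)²) = √36 = 6
|QR| = √((-8)² + (15)²) = √289 = 17
|RS| = √((-6)² + (8)²) = √100 = 10
|ST| = √((0)² + (-8)²) = √64 = 8
|TP| = √((8)² + (-15)²) = √289 = 17
Perimeter = 6 + 17 + 10 + 8 + 17 = 58.

58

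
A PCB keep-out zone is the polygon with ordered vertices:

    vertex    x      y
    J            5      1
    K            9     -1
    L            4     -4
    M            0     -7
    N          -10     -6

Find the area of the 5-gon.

62

Σ = (-14) + (-32) + (-28) + (-70) + (20) = -124
Area = |Σ|/2 = 62.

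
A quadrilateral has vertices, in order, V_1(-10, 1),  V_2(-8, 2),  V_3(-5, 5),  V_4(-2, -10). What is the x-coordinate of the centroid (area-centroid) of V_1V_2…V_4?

Apply the shoelace formula. First the cross-terms c_i = x_i·y_{i+1} − x_{i+1}·y_i:
  -12, -30, 60, -102  ⇒  2A = -84, A = -42.
Then Σ (x_i + x_{i+1})·c_i = 1410, so x̄ = 1410 / (6·(-42)) = -235/42.

-235/42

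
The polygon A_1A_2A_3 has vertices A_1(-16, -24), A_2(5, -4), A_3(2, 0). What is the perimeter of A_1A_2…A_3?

|A_1A_2| = √((21)² + (20)²) = √841 = 29
|A_2A_3| = √((-3)² + (4)²) = √25 = 5
|A_3A_1| = √((-18)² + (-24)²) = √900 = 30
Perimeter = 29 + 5 + 30 = 64.

64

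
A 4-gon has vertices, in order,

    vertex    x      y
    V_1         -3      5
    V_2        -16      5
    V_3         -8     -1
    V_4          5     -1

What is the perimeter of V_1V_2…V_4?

|V_1V_2| = √((-13)² + (0)²) = √169 = 13
|V_2V_3| = √((8)² + (-6)²) = √100 = 10
|V_3V_4| = √((13)² + (0)²) = √169 = 13
|V_4V_1| = √((-8)² + (6)²) = √100 = 10
Perimeter = 13 + 10 + 13 + 10 = 46.

46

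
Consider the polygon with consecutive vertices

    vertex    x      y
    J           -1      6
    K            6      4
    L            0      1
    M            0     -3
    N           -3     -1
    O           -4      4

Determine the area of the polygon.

39.5

Apply Gauss's area formula: 2A = Σ (x_i·y_{i+1} − x_{i+1}·y_i), indices taken mod 6.
J→K: (-1)(4) − (6)(6) = -40
K→L: (6)(1) − (0)(4) = 6
L→M: (0)(-3) − (0)(1) = 0
M→N: (0)(-1) − (-3)(-3) = -9
N→O: (-3)(4) − (-4)(-1) = -16
O→J: (-4)(6) − (-1)(4) = -20
Σ = -79
Area = |Σ|/2 = 39.5.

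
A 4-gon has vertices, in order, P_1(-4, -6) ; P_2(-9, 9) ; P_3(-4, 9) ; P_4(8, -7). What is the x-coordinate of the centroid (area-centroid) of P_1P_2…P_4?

Apply the shoelace (surveyor's) formula. First the cross-terms c_i = x_i·y_{i+1} − x_{i+1}·y_i:
  -90, -45, -44, -76  ⇒  2A = -255, A = -127.5.
Then Σ (x_i + x_{i+1})·c_i = 1275, so x̄ = 1275 / (6·(-127.5)) = -5/3.

-5/3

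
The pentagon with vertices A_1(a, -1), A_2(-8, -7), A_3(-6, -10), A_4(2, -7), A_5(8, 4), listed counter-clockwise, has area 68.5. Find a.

Write out the shoelace sum; only the two edges meeting at A_1 involve a:
2·Area = [(8·(-1) − a·4) + (a·(-7) − (-8)·(-1))] + 164
       = -11·a + 148 = 137
⇒ a = 1.

1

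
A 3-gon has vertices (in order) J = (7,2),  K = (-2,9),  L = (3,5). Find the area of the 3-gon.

0.5

Apply the shoelace (surveyor's) formula: 2A = Σ (x_i·y_{i+1} − x_{i+1}·y_i), indices taken mod 3.
Cross-terms: 67, -37, -29  ⇒  Σ = 1
Area = |Σ|/2 = 0.5.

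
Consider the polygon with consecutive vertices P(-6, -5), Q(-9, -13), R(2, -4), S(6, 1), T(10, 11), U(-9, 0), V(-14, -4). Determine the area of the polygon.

Apply the shoelace (surveyor's) formula: 2A = Σ (x_i·y_{i+1} − x_{i+1}·y_i), indices taken mod 7.
Σ = (33) + (62) + (26) + (56) + (99) + (36) + (46) = 358
Area = |Σ|/2 = 179.

179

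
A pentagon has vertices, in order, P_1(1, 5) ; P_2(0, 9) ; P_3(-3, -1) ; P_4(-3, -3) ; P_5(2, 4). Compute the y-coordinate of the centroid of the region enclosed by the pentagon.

Apply the surveyor's formula. First the cross-terms c_i = x_i·y_{i+1} − x_{i+1}·y_i:
  9, 27, 6, -6, 6  ⇒  2A = 42, A = 21.
Then Σ (y_i + y_{i+1})·c_i = 366, so ȳ = 366 / (6·21) = 61/21.

61/21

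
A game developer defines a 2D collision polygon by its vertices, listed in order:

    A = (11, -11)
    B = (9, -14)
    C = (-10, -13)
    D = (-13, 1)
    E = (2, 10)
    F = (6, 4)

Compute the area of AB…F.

392.5

Apply the shoelace formula: 2A = Σ (x_i·y_{i+1} − x_{i+1}·y_i), indices taken mod 6.
A→B: (11)(-14) − (9)(-11) = -55
B→C: (9)(-13) − (-10)(-14) = -257
C→D: (-10)(1) − (-13)(-13) = -179
D→E: (-13)(10) − (2)(1) = -132
E→F: (2)(4) − (6)(10) = -52
F→A: (6)(-11) − (11)(4) = -110
Σ = -785
Area = |Σ|/2 = 392.5.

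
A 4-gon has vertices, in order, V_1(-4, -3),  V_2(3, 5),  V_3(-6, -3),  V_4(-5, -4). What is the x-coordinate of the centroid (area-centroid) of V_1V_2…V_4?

-71/27

Apply the surveyor's formula. First the cross-terms c_i = x_i·y_{i+1} − x_{i+1}·y_i:
  -11, 21, 9, -1  ⇒  2A = 18, A = 9.
Then Σ (x_i + x_{i+1})·c_i = -142, so x̄ = -142 / (6·9) = -71/27.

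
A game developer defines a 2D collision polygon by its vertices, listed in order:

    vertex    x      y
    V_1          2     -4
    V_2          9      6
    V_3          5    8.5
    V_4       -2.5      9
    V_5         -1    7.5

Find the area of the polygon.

70

Apply Gauss's area formula: 2A = Σ (x_i·y_{i+1} − x_{i+1}·y_i), indices taken mod 5.
Σ = (48) + (46.5) + (66.25) + (-9.75) + (-11) = 140
Area = |Σ|/2 = 70.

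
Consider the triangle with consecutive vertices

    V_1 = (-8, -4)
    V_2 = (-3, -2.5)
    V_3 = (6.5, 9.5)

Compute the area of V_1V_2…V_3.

Cross-terms: 8, -12.25, 50  ⇒  Σ = 45.75
Area = |Σ|/2 = 22.875.

22.875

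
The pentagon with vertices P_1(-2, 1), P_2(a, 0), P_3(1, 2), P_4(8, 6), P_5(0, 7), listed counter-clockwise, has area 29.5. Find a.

-1

Write out the shoelace sum; only the two edges meeting at P_2 involve a:
2·Area = [((-2)·0 − a·1) + (a·2 − 1·0)] + 60
       = 1·a + 60 = 59
⇒ a = -1.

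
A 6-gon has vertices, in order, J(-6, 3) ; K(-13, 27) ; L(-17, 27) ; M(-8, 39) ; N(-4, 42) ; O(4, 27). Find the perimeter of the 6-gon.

92

|JK| = √((-7)² + (24)²) = √625 = 25
|KL| = √((-4)² + (0)²) = √16 = 4
|LM| = √((9)² + (12)²) = √225 = 15
|MN| = √((4)² + (3)²) = √25 = 5
|NO| = √((8)² + (-15)²) = √289 = 17
|OJ| = √((-10)² + (-24)²) = √676 = 26
Perimeter = 25 + 4 + 15 + 5 + 17 + 26 = 92.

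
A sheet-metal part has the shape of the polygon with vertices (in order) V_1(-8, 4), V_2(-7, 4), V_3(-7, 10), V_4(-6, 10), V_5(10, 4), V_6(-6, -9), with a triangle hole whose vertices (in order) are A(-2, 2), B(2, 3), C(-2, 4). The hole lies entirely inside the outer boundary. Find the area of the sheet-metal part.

167

Outer boundary:
V_1→V_2: (-8)(4) − (-7)(4) = -4
V_2→V_3: (-7)(10) − (-7)(4) = -42
V_3→V_4: (-7)(10) − (-6)(10) = -10
V_4→V_5: (-6)(4) − (10)(10) = -124
V_5→V_6: (10)(-9) − (-6)(4) = -66
V_6→V_1: (-6)(4) − (-8)(-9) = -96
Σ = -342
Area = |Σ|/2 = 171.
Hole:
Apply the shoelace (surveyor's) formula: 2A = Σ (x_i·y_{i+1} − x_{i+1}·y_i), indices taken mod 3.
A→B: (-2)(3) − (2)(2) = -10
B→C: (2)(4) − (-2)(3) = 14
C→A: (-2)(2) − (-2)(4) = 4
Σ = 8
Area = |Σ|/2 = 4.
Net area = 171 − 4 = 167.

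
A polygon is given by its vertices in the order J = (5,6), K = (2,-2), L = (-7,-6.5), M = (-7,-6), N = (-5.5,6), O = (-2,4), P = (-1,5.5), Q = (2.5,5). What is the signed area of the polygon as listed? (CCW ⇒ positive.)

-86.625

Apply the shoelace (surveyor's) formula: 2A = Σ (x_i·y_{i+1} − x_{i+1}·y_i), indices taken mod 8.
Σ = (-22) + (-27) + (-3.5) + (-75) + (-10) + (-7) + (-18.75) + (-10) = -173.25
Signed area = Σ/2 = -86.625 (negative ⇒ clockwise traversal).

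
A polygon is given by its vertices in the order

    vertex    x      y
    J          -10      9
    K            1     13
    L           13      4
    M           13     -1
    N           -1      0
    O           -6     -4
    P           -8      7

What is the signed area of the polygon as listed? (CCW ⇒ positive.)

Apply the surveyor's formula: 2A = Σ (x_i·y_{i+1} − x_{i+1}·y_i), indices taken mod 7.
Cross-terms: -139, -165, -65, -1, 4, -74, -2  ⇒  Σ = -442
Signed area = Σ/2 = -221 (negative ⇒ clockwise traversal).

-221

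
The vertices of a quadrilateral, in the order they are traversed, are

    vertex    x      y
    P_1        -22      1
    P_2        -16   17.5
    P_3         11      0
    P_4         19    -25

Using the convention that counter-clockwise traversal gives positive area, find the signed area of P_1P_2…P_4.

-683.75

Cross-terms: -369, -192.5, -275, -531  ⇒  Σ = -1367.5
Signed area = Σ/2 = -683.75 (negative ⇒ clockwise traversal).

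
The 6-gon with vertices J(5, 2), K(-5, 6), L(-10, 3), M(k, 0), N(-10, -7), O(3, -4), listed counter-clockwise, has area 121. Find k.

-7

Write out the shoelace sum; only the two edges meeting at M involve k:
2·Area = [((-10)·0 − k·3) + (k·(-7) − (-10)·0)] + 172
       = -10·k + 172 = 242
⇒ k = -7.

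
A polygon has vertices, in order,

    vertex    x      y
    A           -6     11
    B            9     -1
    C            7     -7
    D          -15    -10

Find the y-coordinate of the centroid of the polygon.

-84/61

Apply the surveyor's formula. First the cross-terms c_i = x_i·y_{i+1} − x_{i+1}·y_i:
  -93, -56, -175, -225  ⇒  2A = -549, A = -274.5.
Then Σ (y_i + y_{i+1})·c_i = 2268, so ȳ = 2268 / (6·(-274.5)) = -84/61.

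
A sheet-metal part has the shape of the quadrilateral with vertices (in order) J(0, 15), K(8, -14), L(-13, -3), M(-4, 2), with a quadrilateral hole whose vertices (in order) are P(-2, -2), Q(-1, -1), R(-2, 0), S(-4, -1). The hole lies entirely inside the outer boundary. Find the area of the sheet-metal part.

209

Outer boundary:
J→K: (0)(-14) − (8)(15) = -120
K→L: (8)(-3) − (-13)(-14) = -206
L→M: (-13)(2) − (-4)(-3) = -38
M→J: (-4)(15) − (0)(2) = -60
Σ = -424
Area = |Σ|/2 = 212.
Hole:
Cross-terms: 0, -2, 2, 6  ⇒  Σ = 6
Area = |Σ|/2 = 3.
Net area = 212 − 3 = 209.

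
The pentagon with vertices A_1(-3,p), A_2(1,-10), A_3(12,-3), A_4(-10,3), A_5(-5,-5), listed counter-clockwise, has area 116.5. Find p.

Write out the shoelace sum; only the two edges meeting at A_1 involve p:
2·Area = [((-5)·p − (-3)·(-5)) + ((-3)·(-10) − 1·p)] + 188
       = -6·p + 203 = 233
⇒ p = -5.

-5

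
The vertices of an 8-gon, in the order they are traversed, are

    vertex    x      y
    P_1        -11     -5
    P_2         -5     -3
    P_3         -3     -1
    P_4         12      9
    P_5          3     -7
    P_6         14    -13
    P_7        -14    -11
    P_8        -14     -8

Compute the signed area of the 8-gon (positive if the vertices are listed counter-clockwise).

-229.5

Apply the shoelace formula: 2A = Σ (x_i·y_{i+1} − x_{i+1}·y_i), indices taken mod 8.
Σ = (8) + (-4) + (-15) + (-111) + (59) + (-336) + (-42) + (-18) = -459
Signed area = Σ/2 = -229.5 (negative ⇒ clockwise traversal).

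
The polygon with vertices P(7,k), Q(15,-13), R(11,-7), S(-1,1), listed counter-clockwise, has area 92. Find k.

The doubled signed area Σ (x_i y_{i+1} − x_{i+1} y_i) is linear in k.
With k=0 it equals -56; the coefficient of k is -16 (from the two edges through P).
So -16·k + -56 = 2·92 = 184 ⇒ k = -15.

-15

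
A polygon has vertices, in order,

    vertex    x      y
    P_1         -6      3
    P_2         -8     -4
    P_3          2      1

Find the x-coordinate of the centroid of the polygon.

-4

Apply the shoelace formula. First the cross-terms c_i = x_i·y_{i+1} − x_{i+1}·y_i:
  48, 0, 12  ⇒  2A = 60, A = 30.
Then Σ (x_i + x_{i+1})·c_i = -720, so x̄ = -720 / (6·30) = -4.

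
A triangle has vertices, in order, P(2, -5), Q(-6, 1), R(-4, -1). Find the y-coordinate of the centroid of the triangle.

-5/3

Apply the surveyor's formula. First the cross-terms c_i = x_i·y_{i+1} − x_{i+1}·y_i:
  -28, 10, 22  ⇒  2A = 4, A = 2.
Then Σ (y_i + y_{i+1})·c_i = -20, so ȳ = -20 / (6·2) = -5/3.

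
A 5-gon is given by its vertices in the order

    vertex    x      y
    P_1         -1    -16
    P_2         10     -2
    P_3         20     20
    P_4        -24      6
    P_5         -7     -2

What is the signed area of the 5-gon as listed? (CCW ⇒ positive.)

Apply Gauss's area formula: 2A = Σ (x_i·y_{i+1} − x_{i+1}·y_i), indices taken mod 5.
Σ = (162) + (240) + (600) + (90) + (110) = 1202
Signed area = Σ/2 = 601 (positive ⇒ counter-clockwise traversal).

601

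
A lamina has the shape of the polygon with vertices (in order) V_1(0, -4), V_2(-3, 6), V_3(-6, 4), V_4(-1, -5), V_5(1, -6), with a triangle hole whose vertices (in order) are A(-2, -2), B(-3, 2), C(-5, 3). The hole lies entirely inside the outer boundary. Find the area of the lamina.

23

Outer boundary:
Cross-terms: -12, 24, 34, 11, -4  ⇒  Σ = 53
Area = |Σ|/2 = 26.5.
Hole:
Apply the shoelace (surveyor's) formula: 2A = Σ (x_i·y_{i+1} − x_{i+1}·y_i), indices taken mod 3.
Σ = (-10) + (1) + (16) = 7
Area = |Σ|/2 = 3.5.
Net area = 26.5 − 3.5 = 23.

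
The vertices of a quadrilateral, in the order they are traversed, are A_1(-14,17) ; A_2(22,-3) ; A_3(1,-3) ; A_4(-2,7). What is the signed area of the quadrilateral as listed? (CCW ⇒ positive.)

-165

Σ = (-332) + (-63) + (1) + (64) = -330
Signed area = Σ/2 = -165 (negative ⇒ clockwise traversal).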